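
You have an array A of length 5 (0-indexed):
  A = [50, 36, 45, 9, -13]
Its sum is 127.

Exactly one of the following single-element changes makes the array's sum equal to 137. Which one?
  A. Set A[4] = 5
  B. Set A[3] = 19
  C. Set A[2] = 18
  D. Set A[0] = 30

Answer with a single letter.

Answer: B

Derivation:
Option A: A[4] -13->5, delta=18, new_sum=127+(18)=145
Option B: A[3] 9->19, delta=10, new_sum=127+(10)=137 <-- matches target
Option C: A[2] 45->18, delta=-27, new_sum=127+(-27)=100
Option D: A[0] 50->30, delta=-20, new_sum=127+(-20)=107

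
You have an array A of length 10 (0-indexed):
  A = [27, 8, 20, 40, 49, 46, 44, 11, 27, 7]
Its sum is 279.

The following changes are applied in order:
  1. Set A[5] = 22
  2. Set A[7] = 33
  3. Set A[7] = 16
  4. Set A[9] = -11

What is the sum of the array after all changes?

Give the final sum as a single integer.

Answer: 242

Derivation:
Initial sum: 279
Change 1: A[5] 46 -> 22, delta = -24, sum = 255
Change 2: A[7] 11 -> 33, delta = 22, sum = 277
Change 3: A[7] 33 -> 16, delta = -17, sum = 260
Change 4: A[9] 7 -> -11, delta = -18, sum = 242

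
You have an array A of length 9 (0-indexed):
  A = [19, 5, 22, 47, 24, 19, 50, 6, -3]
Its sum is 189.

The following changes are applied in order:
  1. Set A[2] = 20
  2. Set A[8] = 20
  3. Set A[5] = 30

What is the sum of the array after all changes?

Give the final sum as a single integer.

Answer: 221

Derivation:
Initial sum: 189
Change 1: A[2] 22 -> 20, delta = -2, sum = 187
Change 2: A[8] -3 -> 20, delta = 23, sum = 210
Change 3: A[5] 19 -> 30, delta = 11, sum = 221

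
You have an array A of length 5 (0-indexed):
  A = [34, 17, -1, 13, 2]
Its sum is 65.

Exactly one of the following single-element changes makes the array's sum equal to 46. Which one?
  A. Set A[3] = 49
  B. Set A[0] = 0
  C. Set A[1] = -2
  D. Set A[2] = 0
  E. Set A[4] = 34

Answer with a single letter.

Answer: C

Derivation:
Option A: A[3] 13->49, delta=36, new_sum=65+(36)=101
Option B: A[0] 34->0, delta=-34, new_sum=65+(-34)=31
Option C: A[1] 17->-2, delta=-19, new_sum=65+(-19)=46 <-- matches target
Option D: A[2] -1->0, delta=1, new_sum=65+(1)=66
Option E: A[4] 2->34, delta=32, new_sum=65+(32)=97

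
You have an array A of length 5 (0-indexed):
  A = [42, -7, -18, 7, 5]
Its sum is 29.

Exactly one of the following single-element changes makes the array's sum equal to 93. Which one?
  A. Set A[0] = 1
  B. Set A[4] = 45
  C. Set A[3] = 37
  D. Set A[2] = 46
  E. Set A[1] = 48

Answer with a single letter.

Answer: D

Derivation:
Option A: A[0] 42->1, delta=-41, new_sum=29+(-41)=-12
Option B: A[4] 5->45, delta=40, new_sum=29+(40)=69
Option C: A[3] 7->37, delta=30, new_sum=29+(30)=59
Option D: A[2] -18->46, delta=64, new_sum=29+(64)=93 <-- matches target
Option E: A[1] -7->48, delta=55, new_sum=29+(55)=84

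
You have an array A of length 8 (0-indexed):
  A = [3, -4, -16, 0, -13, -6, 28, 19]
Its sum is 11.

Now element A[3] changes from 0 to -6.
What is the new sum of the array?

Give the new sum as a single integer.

Old value at index 3: 0
New value at index 3: -6
Delta = -6 - 0 = -6
New sum = old_sum + delta = 11 + (-6) = 5

Answer: 5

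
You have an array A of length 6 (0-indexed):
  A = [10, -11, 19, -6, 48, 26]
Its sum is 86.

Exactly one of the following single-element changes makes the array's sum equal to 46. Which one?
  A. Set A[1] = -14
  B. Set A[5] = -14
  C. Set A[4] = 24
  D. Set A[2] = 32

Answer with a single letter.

Option A: A[1] -11->-14, delta=-3, new_sum=86+(-3)=83
Option B: A[5] 26->-14, delta=-40, new_sum=86+(-40)=46 <-- matches target
Option C: A[4] 48->24, delta=-24, new_sum=86+(-24)=62
Option D: A[2] 19->32, delta=13, new_sum=86+(13)=99

Answer: B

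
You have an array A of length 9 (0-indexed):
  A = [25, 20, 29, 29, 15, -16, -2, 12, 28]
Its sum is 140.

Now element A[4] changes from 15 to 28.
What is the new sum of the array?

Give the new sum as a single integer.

Old value at index 4: 15
New value at index 4: 28
Delta = 28 - 15 = 13
New sum = old_sum + delta = 140 + (13) = 153

Answer: 153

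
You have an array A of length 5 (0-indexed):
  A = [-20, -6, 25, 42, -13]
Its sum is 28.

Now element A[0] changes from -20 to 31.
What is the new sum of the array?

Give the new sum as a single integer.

Old value at index 0: -20
New value at index 0: 31
Delta = 31 - -20 = 51
New sum = old_sum + delta = 28 + (51) = 79

Answer: 79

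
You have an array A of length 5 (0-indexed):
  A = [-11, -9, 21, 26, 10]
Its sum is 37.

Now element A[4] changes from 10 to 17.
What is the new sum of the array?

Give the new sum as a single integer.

Answer: 44

Derivation:
Old value at index 4: 10
New value at index 4: 17
Delta = 17 - 10 = 7
New sum = old_sum + delta = 37 + (7) = 44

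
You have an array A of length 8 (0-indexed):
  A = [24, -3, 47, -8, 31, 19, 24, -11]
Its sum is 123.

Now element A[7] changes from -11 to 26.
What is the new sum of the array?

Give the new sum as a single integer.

Old value at index 7: -11
New value at index 7: 26
Delta = 26 - -11 = 37
New sum = old_sum + delta = 123 + (37) = 160

Answer: 160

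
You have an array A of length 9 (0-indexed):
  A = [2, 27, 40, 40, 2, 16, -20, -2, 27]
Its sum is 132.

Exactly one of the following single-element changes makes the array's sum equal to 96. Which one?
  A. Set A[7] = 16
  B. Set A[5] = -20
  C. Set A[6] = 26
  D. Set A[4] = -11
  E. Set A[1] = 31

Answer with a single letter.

Answer: B

Derivation:
Option A: A[7] -2->16, delta=18, new_sum=132+(18)=150
Option B: A[5] 16->-20, delta=-36, new_sum=132+(-36)=96 <-- matches target
Option C: A[6] -20->26, delta=46, new_sum=132+(46)=178
Option D: A[4] 2->-11, delta=-13, new_sum=132+(-13)=119
Option E: A[1] 27->31, delta=4, new_sum=132+(4)=136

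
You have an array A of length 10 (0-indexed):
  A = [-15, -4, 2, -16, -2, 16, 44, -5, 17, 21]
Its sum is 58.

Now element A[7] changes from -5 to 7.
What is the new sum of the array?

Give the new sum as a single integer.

Answer: 70

Derivation:
Old value at index 7: -5
New value at index 7: 7
Delta = 7 - -5 = 12
New sum = old_sum + delta = 58 + (12) = 70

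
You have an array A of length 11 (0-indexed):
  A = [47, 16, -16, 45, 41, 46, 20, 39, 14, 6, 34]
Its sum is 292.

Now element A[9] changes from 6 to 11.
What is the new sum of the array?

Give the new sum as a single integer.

Answer: 297

Derivation:
Old value at index 9: 6
New value at index 9: 11
Delta = 11 - 6 = 5
New sum = old_sum + delta = 292 + (5) = 297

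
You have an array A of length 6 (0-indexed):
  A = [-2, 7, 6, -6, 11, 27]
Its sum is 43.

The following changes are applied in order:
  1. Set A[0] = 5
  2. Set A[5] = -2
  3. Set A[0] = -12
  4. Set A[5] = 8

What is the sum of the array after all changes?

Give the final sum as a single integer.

Answer: 14

Derivation:
Initial sum: 43
Change 1: A[0] -2 -> 5, delta = 7, sum = 50
Change 2: A[5] 27 -> -2, delta = -29, sum = 21
Change 3: A[0] 5 -> -12, delta = -17, sum = 4
Change 4: A[5] -2 -> 8, delta = 10, sum = 14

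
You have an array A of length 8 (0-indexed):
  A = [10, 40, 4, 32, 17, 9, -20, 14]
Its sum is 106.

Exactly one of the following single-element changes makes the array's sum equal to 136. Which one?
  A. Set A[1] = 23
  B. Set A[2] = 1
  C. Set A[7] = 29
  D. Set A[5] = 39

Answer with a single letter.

Answer: D

Derivation:
Option A: A[1] 40->23, delta=-17, new_sum=106+(-17)=89
Option B: A[2] 4->1, delta=-3, new_sum=106+(-3)=103
Option C: A[7] 14->29, delta=15, new_sum=106+(15)=121
Option D: A[5] 9->39, delta=30, new_sum=106+(30)=136 <-- matches target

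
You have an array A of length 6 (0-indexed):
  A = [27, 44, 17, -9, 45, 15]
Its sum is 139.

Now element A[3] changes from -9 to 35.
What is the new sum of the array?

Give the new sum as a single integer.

Answer: 183

Derivation:
Old value at index 3: -9
New value at index 3: 35
Delta = 35 - -9 = 44
New sum = old_sum + delta = 139 + (44) = 183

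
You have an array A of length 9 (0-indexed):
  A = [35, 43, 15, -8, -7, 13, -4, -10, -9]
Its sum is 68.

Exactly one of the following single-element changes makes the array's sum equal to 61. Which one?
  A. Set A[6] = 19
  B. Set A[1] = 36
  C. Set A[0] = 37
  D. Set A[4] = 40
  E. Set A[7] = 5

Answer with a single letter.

Answer: B

Derivation:
Option A: A[6] -4->19, delta=23, new_sum=68+(23)=91
Option B: A[1] 43->36, delta=-7, new_sum=68+(-7)=61 <-- matches target
Option C: A[0] 35->37, delta=2, new_sum=68+(2)=70
Option D: A[4] -7->40, delta=47, new_sum=68+(47)=115
Option E: A[7] -10->5, delta=15, new_sum=68+(15)=83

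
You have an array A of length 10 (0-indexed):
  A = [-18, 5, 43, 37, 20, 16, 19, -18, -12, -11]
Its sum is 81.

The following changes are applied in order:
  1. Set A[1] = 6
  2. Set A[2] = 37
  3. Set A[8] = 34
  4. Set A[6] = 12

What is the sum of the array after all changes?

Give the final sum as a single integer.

Initial sum: 81
Change 1: A[1] 5 -> 6, delta = 1, sum = 82
Change 2: A[2] 43 -> 37, delta = -6, sum = 76
Change 3: A[8] -12 -> 34, delta = 46, sum = 122
Change 4: A[6] 19 -> 12, delta = -7, sum = 115

Answer: 115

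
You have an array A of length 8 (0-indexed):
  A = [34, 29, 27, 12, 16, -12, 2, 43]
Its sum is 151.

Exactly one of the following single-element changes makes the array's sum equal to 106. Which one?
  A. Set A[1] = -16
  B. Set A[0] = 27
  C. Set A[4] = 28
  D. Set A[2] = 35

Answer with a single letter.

Answer: A

Derivation:
Option A: A[1] 29->-16, delta=-45, new_sum=151+(-45)=106 <-- matches target
Option B: A[0] 34->27, delta=-7, new_sum=151+(-7)=144
Option C: A[4] 16->28, delta=12, new_sum=151+(12)=163
Option D: A[2] 27->35, delta=8, new_sum=151+(8)=159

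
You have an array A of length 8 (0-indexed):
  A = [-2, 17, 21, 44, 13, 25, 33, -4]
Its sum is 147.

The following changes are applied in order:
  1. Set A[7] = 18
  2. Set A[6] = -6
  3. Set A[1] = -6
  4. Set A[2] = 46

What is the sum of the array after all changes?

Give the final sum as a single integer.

Answer: 132

Derivation:
Initial sum: 147
Change 1: A[7] -4 -> 18, delta = 22, sum = 169
Change 2: A[6] 33 -> -6, delta = -39, sum = 130
Change 3: A[1] 17 -> -6, delta = -23, sum = 107
Change 4: A[2] 21 -> 46, delta = 25, sum = 132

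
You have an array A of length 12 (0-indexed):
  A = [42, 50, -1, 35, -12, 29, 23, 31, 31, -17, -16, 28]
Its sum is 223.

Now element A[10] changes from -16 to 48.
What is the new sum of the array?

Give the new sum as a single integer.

Old value at index 10: -16
New value at index 10: 48
Delta = 48 - -16 = 64
New sum = old_sum + delta = 223 + (64) = 287

Answer: 287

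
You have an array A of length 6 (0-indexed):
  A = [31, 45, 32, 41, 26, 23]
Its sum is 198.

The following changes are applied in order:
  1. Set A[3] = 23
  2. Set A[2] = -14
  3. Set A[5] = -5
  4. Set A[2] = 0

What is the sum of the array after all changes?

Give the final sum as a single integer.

Initial sum: 198
Change 1: A[3] 41 -> 23, delta = -18, sum = 180
Change 2: A[2] 32 -> -14, delta = -46, sum = 134
Change 3: A[5] 23 -> -5, delta = -28, sum = 106
Change 4: A[2] -14 -> 0, delta = 14, sum = 120

Answer: 120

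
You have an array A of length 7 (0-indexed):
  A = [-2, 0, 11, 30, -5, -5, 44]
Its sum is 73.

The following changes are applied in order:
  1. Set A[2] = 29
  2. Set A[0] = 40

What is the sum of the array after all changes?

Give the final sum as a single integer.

Answer: 133

Derivation:
Initial sum: 73
Change 1: A[2] 11 -> 29, delta = 18, sum = 91
Change 2: A[0] -2 -> 40, delta = 42, sum = 133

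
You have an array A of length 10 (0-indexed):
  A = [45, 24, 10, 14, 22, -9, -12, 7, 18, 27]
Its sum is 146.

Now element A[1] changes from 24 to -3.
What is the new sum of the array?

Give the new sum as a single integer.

Old value at index 1: 24
New value at index 1: -3
Delta = -3 - 24 = -27
New sum = old_sum + delta = 146 + (-27) = 119

Answer: 119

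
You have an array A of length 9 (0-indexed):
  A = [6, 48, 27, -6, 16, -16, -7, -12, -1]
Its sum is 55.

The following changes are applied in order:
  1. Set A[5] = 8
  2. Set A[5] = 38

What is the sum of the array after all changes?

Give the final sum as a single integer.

Answer: 109

Derivation:
Initial sum: 55
Change 1: A[5] -16 -> 8, delta = 24, sum = 79
Change 2: A[5] 8 -> 38, delta = 30, sum = 109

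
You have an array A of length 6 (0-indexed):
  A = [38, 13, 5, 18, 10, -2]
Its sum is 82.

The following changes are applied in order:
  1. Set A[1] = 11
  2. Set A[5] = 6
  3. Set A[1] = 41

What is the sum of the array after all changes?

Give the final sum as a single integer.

Initial sum: 82
Change 1: A[1] 13 -> 11, delta = -2, sum = 80
Change 2: A[5] -2 -> 6, delta = 8, sum = 88
Change 3: A[1] 11 -> 41, delta = 30, sum = 118

Answer: 118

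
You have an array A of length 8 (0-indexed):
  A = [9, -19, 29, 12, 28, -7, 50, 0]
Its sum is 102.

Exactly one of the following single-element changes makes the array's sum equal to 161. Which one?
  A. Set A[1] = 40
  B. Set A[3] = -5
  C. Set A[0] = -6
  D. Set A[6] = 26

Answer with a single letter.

Option A: A[1] -19->40, delta=59, new_sum=102+(59)=161 <-- matches target
Option B: A[3] 12->-5, delta=-17, new_sum=102+(-17)=85
Option C: A[0] 9->-6, delta=-15, new_sum=102+(-15)=87
Option D: A[6] 50->26, delta=-24, new_sum=102+(-24)=78

Answer: A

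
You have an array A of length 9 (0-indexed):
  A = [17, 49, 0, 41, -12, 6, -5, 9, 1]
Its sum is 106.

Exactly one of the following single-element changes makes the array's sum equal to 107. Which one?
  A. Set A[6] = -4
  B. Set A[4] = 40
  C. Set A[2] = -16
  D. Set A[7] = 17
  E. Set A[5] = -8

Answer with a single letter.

Option A: A[6] -5->-4, delta=1, new_sum=106+(1)=107 <-- matches target
Option B: A[4] -12->40, delta=52, new_sum=106+(52)=158
Option C: A[2] 0->-16, delta=-16, new_sum=106+(-16)=90
Option D: A[7] 9->17, delta=8, new_sum=106+(8)=114
Option E: A[5] 6->-8, delta=-14, new_sum=106+(-14)=92

Answer: A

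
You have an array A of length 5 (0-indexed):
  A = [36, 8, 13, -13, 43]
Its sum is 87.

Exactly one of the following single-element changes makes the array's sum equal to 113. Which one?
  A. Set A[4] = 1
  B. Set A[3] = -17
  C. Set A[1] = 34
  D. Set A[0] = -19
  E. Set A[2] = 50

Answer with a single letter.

Option A: A[4] 43->1, delta=-42, new_sum=87+(-42)=45
Option B: A[3] -13->-17, delta=-4, new_sum=87+(-4)=83
Option C: A[1] 8->34, delta=26, new_sum=87+(26)=113 <-- matches target
Option D: A[0] 36->-19, delta=-55, new_sum=87+(-55)=32
Option E: A[2] 13->50, delta=37, new_sum=87+(37)=124

Answer: C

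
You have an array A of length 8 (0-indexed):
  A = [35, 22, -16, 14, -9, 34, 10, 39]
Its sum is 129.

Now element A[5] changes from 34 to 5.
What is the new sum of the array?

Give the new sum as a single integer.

Old value at index 5: 34
New value at index 5: 5
Delta = 5 - 34 = -29
New sum = old_sum + delta = 129 + (-29) = 100

Answer: 100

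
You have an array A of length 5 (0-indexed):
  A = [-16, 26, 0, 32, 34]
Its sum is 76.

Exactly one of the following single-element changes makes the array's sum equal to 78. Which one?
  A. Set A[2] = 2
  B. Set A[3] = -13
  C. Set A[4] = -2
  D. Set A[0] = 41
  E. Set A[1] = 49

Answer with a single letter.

Answer: A

Derivation:
Option A: A[2] 0->2, delta=2, new_sum=76+(2)=78 <-- matches target
Option B: A[3] 32->-13, delta=-45, new_sum=76+(-45)=31
Option C: A[4] 34->-2, delta=-36, new_sum=76+(-36)=40
Option D: A[0] -16->41, delta=57, new_sum=76+(57)=133
Option E: A[1] 26->49, delta=23, new_sum=76+(23)=99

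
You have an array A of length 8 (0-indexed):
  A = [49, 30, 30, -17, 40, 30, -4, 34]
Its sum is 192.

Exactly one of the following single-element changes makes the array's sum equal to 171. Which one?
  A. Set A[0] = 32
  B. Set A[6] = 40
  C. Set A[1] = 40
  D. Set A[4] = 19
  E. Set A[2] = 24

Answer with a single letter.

Answer: D

Derivation:
Option A: A[0] 49->32, delta=-17, new_sum=192+(-17)=175
Option B: A[6] -4->40, delta=44, new_sum=192+(44)=236
Option C: A[1] 30->40, delta=10, new_sum=192+(10)=202
Option D: A[4] 40->19, delta=-21, new_sum=192+(-21)=171 <-- matches target
Option E: A[2] 30->24, delta=-6, new_sum=192+(-6)=186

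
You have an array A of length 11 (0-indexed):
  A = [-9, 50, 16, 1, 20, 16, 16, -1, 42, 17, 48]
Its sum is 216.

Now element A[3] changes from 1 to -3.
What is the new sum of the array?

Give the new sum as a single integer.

Old value at index 3: 1
New value at index 3: -3
Delta = -3 - 1 = -4
New sum = old_sum + delta = 216 + (-4) = 212

Answer: 212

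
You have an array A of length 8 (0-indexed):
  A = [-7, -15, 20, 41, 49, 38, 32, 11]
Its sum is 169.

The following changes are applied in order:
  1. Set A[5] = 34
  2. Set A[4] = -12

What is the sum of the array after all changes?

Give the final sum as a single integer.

Initial sum: 169
Change 1: A[5] 38 -> 34, delta = -4, sum = 165
Change 2: A[4] 49 -> -12, delta = -61, sum = 104

Answer: 104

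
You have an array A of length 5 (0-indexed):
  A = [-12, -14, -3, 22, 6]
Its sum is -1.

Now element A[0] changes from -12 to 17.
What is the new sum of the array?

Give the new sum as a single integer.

Old value at index 0: -12
New value at index 0: 17
Delta = 17 - -12 = 29
New sum = old_sum + delta = -1 + (29) = 28

Answer: 28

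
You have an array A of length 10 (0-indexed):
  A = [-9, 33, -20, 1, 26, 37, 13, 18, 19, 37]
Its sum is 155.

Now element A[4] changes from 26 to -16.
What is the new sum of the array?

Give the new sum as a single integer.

Answer: 113

Derivation:
Old value at index 4: 26
New value at index 4: -16
Delta = -16 - 26 = -42
New sum = old_sum + delta = 155 + (-42) = 113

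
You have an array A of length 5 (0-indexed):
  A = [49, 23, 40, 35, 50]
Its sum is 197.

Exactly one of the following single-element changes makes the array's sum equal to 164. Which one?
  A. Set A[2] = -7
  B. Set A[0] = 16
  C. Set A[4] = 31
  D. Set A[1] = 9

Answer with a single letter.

Option A: A[2] 40->-7, delta=-47, new_sum=197+(-47)=150
Option B: A[0] 49->16, delta=-33, new_sum=197+(-33)=164 <-- matches target
Option C: A[4] 50->31, delta=-19, new_sum=197+(-19)=178
Option D: A[1] 23->9, delta=-14, new_sum=197+(-14)=183

Answer: B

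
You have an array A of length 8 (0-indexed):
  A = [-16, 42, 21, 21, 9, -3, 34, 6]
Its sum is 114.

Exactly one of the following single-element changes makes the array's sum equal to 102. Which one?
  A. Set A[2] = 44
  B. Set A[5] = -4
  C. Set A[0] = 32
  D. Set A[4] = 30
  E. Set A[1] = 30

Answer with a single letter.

Answer: E

Derivation:
Option A: A[2] 21->44, delta=23, new_sum=114+(23)=137
Option B: A[5] -3->-4, delta=-1, new_sum=114+(-1)=113
Option C: A[0] -16->32, delta=48, new_sum=114+(48)=162
Option D: A[4] 9->30, delta=21, new_sum=114+(21)=135
Option E: A[1] 42->30, delta=-12, new_sum=114+(-12)=102 <-- matches target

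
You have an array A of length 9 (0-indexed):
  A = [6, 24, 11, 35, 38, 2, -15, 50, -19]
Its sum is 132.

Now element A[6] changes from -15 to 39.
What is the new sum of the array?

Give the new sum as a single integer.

Answer: 186

Derivation:
Old value at index 6: -15
New value at index 6: 39
Delta = 39 - -15 = 54
New sum = old_sum + delta = 132 + (54) = 186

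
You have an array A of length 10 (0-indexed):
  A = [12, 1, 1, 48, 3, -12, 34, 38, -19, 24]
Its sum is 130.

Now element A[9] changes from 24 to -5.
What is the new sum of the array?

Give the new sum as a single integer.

Old value at index 9: 24
New value at index 9: -5
Delta = -5 - 24 = -29
New sum = old_sum + delta = 130 + (-29) = 101

Answer: 101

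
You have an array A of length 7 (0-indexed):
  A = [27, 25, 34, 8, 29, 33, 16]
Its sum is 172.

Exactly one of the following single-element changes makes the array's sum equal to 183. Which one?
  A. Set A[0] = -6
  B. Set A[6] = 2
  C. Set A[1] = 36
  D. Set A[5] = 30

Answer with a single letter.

Option A: A[0] 27->-6, delta=-33, new_sum=172+(-33)=139
Option B: A[6] 16->2, delta=-14, new_sum=172+(-14)=158
Option C: A[1] 25->36, delta=11, new_sum=172+(11)=183 <-- matches target
Option D: A[5] 33->30, delta=-3, new_sum=172+(-3)=169

Answer: C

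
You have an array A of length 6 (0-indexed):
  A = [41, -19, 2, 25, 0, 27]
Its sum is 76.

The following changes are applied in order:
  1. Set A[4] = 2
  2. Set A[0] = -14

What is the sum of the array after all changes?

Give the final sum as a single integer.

Initial sum: 76
Change 1: A[4] 0 -> 2, delta = 2, sum = 78
Change 2: A[0] 41 -> -14, delta = -55, sum = 23

Answer: 23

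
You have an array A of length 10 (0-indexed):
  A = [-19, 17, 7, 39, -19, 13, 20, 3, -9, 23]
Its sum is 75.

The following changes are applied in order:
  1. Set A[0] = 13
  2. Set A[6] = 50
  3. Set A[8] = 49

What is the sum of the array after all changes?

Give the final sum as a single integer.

Initial sum: 75
Change 1: A[0] -19 -> 13, delta = 32, sum = 107
Change 2: A[6] 20 -> 50, delta = 30, sum = 137
Change 3: A[8] -9 -> 49, delta = 58, sum = 195

Answer: 195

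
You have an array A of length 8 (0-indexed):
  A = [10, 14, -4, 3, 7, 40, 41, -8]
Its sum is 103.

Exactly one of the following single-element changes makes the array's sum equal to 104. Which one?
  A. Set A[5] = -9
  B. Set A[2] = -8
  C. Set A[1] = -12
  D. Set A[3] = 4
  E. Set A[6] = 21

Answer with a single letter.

Answer: D

Derivation:
Option A: A[5] 40->-9, delta=-49, new_sum=103+(-49)=54
Option B: A[2] -4->-8, delta=-4, new_sum=103+(-4)=99
Option C: A[1] 14->-12, delta=-26, new_sum=103+(-26)=77
Option D: A[3] 3->4, delta=1, new_sum=103+(1)=104 <-- matches target
Option E: A[6] 41->21, delta=-20, new_sum=103+(-20)=83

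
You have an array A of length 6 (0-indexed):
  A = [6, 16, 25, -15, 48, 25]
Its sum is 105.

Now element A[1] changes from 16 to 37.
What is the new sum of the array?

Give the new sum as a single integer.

Answer: 126

Derivation:
Old value at index 1: 16
New value at index 1: 37
Delta = 37 - 16 = 21
New sum = old_sum + delta = 105 + (21) = 126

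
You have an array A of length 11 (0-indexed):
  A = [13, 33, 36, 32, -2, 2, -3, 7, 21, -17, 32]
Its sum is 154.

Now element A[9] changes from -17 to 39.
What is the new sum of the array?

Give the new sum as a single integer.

Old value at index 9: -17
New value at index 9: 39
Delta = 39 - -17 = 56
New sum = old_sum + delta = 154 + (56) = 210

Answer: 210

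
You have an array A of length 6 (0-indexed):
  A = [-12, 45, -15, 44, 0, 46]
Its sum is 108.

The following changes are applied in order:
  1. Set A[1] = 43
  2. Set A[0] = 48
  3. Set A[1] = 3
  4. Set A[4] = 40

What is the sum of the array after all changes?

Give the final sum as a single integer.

Initial sum: 108
Change 1: A[1] 45 -> 43, delta = -2, sum = 106
Change 2: A[0] -12 -> 48, delta = 60, sum = 166
Change 3: A[1] 43 -> 3, delta = -40, sum = 126
Change 4: A[4] 0 -> 40, delta = 40, sum = 166

Answer: 166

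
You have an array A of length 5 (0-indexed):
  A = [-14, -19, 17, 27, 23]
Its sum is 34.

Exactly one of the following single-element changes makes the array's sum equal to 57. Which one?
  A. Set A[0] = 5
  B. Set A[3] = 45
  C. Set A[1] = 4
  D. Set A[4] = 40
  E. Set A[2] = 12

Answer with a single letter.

Answer: C

Derivation:
Option A: A[0] -14->5, delta=19, new_sum=34+(19)=53
Option B: A[3] 27->45, delta=18, new_sum=34+(18)=52
Option C: A[1] -19->4, delta=23, new_sum=34+(23)=57 <-- matches target
Option D: A[4] 23->40, delta=17, new_sum=34+(17)=51
Option E: A[2] 17->12, delta=-5, new_sum=34+(-5)=29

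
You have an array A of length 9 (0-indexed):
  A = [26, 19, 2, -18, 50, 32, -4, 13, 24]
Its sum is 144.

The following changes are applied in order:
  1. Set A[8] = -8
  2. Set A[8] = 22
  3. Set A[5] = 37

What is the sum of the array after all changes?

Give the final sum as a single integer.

Answer: 147

Derivation:
Initial sum: 144
Change 1: A[8] 24 -> -8, delta = -32, sum = 112
Change 2: A[8] -8 -> 22, delta = 30, sum = 142
Change 3: A[5] 32 -> 37, delta = 5, sum = 147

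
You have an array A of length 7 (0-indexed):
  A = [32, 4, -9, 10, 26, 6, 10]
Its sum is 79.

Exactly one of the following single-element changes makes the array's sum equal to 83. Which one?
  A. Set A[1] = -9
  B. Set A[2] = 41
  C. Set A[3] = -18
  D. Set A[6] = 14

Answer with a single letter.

Option A: A[1] 4->-9, delta=-13, new_sum=79+(-13)=66
Option B: A[2] -9->41, delta=50, new_sum=79+(50)=129
Option C: A[3] 10->-18, delta=-28, new_sum=79+(-28)=51
Option D: A[6] 10->14, delta=4, new_sum=79+(4)=83 <-- matches target

Answer: D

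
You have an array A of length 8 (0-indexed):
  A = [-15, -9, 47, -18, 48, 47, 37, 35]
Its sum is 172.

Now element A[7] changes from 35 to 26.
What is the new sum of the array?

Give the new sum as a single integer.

Answer: 163

Derivation:
Old value at index 7: 35
New value at index 7: 26
Delta = 26 - 35 = -9
New sum = old_sum + delta = 172 + (-9) = 163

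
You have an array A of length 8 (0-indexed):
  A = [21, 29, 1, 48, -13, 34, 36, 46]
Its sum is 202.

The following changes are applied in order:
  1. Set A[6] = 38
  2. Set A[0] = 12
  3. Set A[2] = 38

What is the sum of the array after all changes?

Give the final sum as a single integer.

Initial sum: 202
Change 1: A[6] 36 -> 38, delta = 2, sum = 204
Change 2: A[0] 21 -> 12, delta = -9, sum = 195
Change 3: A[2] 1 -> 38, delta = 37, sum = 232

Answer: 232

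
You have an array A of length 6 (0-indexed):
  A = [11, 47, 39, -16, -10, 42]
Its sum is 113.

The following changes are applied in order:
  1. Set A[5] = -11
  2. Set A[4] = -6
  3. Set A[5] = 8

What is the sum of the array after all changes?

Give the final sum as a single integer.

Initial sum: 113
Change 1: A[5] 42 -> -11, delta = -53, sum = 60
Change 2: A[4] -10 -> -6, delta = 4, sum = 64
Change 3: A[5] -11 -> 8, delta = 19, sum = 83

Answer: 83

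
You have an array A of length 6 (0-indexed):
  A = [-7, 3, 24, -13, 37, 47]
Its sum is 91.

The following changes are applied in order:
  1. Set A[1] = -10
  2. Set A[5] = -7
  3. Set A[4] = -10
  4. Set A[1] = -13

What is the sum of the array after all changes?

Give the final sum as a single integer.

Answer: -26

Derivation:
Initial sum: 91
Change 1: A[1] 3 -> -10, delta = -13, sum = 78
Change 2: A[5] 47 -> -7, delta = -54, sum = 24
Change 3: A[4] 37 -> -10, delta = -47, sum = -23
Change 4: A[1] -10 -> -13, delta = -3, sum = -26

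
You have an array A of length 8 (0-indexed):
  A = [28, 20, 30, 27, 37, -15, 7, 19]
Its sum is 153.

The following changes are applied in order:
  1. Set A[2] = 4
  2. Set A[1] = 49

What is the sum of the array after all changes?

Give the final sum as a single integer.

Answer: 156

Derivation:
Initial sum: 153
Change 1: A[2] 30 -> 4, delta = -26, sum = 127
Change 2: A[1] 20 -> 49, delta = 29, sum = 156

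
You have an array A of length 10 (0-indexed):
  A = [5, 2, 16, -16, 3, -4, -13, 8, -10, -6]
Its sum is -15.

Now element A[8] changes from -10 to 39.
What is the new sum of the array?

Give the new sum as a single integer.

Answer: 34

Derivation:
Old value at index 8: -10
New value at index 8: 39
Delta = 39 - -10 = 49
New sum = old_sum + delta = -15 + (49) = 34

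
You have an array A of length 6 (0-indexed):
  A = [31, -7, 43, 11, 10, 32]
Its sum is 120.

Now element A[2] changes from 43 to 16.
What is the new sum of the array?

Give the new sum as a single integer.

Old value at index 2: 43
New value at index 2: 16
Delta = 16 - 43 = -27
New sum = old_sum + delta = 120 + (-27) = 93

Answer: 93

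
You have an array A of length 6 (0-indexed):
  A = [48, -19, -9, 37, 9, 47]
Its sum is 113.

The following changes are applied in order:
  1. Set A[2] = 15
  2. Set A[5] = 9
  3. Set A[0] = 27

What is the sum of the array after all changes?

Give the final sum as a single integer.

Initial sum: 113
Change 1: A[2] -9 -> 15, delta = 24, sum = 137
Change 2: A[5] 47 -> 9, delta = -38, sum = 99
Change 3: A[0] 48 -> 27, delta = -21, sum = 78

Answer: 78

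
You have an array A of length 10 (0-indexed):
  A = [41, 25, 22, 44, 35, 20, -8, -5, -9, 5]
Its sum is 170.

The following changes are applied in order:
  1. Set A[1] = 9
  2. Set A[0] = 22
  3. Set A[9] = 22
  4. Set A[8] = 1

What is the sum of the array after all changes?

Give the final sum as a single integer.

Initial sum: 170
Change 1: A[1] 25 -> 9, delta = -16, sum = 154
Change 2: A[0] 41 -> 22, delta = -19, sum = 135
Change 3: A[9] 5 -> 22, delta = 17, sum = 152
Change 4: A[8] -9 -> 1, delta = 10, sum = 162

Answer: 162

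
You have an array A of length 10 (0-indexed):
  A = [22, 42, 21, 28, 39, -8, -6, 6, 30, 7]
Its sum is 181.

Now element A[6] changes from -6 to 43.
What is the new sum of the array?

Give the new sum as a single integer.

Old value at index 6: -6
New value at index 6: 43
Delta = 43 - -6 = 49
New sum = old_sum + delta = 181 + (49) = 230

Answer: 230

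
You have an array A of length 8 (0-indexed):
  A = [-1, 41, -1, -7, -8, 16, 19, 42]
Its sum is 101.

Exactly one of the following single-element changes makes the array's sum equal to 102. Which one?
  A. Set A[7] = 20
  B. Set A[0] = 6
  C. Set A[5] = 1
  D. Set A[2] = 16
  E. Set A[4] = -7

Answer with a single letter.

Option A: A[7] 42->20, delta=-22, new_sum=101+(-22)=79
Option B: A[0] -1->6, delta=7, new_sum=101+(7)=108
Option C: A[5] 16->1, delta=-15, new_sum=101+(-15)=86
Option D: A[2] -1->16, delta=17, new_sum=101+(17)=118
Option E: A[4] -8->-7, delta=1, new_sum=101+(1)=102 <-- matches target

Answer: E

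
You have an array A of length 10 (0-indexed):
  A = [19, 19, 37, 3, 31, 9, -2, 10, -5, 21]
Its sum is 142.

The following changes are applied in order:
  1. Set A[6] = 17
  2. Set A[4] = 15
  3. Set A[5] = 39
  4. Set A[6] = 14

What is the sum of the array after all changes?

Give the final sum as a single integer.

Answer: 172

Derivation:
Initial sum: 142
Change 1: A[6] -2 -> 17, delta = 19, sum = 161
Change 2: A[4] 31 -> 15, delta = -16, sum = 145
Change 3: A[5] 9 -> 39, delta = 30, sum = 175
Change 4: A[6] 17 -> 14, delta = -3, sum = 172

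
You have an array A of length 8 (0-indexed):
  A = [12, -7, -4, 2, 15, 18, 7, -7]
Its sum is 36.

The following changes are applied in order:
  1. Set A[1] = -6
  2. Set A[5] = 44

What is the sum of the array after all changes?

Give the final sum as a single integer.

Answer: 63

Derivation:
Initial sum: 36
Change 1: A[1] -7 -> -6, delta = 1, sum = 37
Change 2: A[5] 18 -> 44, delta = 26, sum = 63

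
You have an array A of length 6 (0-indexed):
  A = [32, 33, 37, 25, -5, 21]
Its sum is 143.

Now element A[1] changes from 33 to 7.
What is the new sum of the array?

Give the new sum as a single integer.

Answer: 117

Derivation:
Old value at index 1: 33
New value at index 1: 7
Delta = 7 - 33 = -26
New sum = old_sum + delta = 143 + (-26) = 117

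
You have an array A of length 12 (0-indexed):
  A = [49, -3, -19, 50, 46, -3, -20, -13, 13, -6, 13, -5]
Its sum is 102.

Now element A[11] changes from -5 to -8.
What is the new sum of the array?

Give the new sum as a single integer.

Answer: 99

Derivation:
Old value at index 11: -5
New value at index 11: -8
Delta = -8 - -5 = -3
New sum = old_sum + delta = 102 + (-3) = 99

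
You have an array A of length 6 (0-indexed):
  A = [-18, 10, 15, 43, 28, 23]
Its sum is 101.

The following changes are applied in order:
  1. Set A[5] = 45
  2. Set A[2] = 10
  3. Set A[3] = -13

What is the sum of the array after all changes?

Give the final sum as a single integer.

Initial sum: 101
Change 1: A[5] 23 -> 45, delta = 22, sum = 123
Change 2: A[2] 15 -> 10, delta = -5, sum = 118
Change 3: A[3] 43 -> -13, delta = -56, sum = 62

Answer: 62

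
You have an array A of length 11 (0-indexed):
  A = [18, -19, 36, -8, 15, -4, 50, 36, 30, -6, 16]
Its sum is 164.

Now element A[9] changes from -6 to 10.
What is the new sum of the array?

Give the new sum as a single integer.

Answer: 180

Derivation:
Old value at index 9: -6
New value at index 9: 10
Delta = 10 - -6 = 16
New sum = old_sum + delta = 164 + (16) = 180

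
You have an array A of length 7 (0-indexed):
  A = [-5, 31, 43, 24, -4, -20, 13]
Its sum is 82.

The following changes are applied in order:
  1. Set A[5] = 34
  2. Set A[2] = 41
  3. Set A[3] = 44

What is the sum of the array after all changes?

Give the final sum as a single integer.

Answer: 154

Derivation:
Initial sum: 82
Change 1: A[5] -20 -> 34, delta = 54, sum = 136
Change 2: A[2] 43 -> 41, delta = -2, sum = 134
Change 3: A[3] 24 -> 44, delta = 20, sum = 154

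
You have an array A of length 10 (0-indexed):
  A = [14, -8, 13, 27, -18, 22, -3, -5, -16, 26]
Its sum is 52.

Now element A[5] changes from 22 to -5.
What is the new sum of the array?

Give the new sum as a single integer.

Old value at index 5: 22
New value at index 5: -5
Delta = -5 - 22 = -27
New sum = old_sum + delta = 52 + (-27) = 25

Answer: 25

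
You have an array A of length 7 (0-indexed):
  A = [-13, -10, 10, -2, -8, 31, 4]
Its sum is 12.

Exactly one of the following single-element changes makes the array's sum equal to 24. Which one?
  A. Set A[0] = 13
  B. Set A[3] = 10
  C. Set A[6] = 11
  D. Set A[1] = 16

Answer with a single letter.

Answer: B

Derivation:
Option A: A[0] -13->13, delta=26, new_sum=12+(26)=38
Option B: A[3] -2->10, delta=12, new_sum=12+(12)=24 <-- matches target
Option C: A[6] 4->11, delta=7, new_sum=12+(7)=19
Option D: A[1] -10->16, delta=26, new_sum=12+(26)=38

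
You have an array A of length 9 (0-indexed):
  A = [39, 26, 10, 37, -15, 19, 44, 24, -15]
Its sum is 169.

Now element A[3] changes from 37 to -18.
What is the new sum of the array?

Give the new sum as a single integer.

Answer: 114

Derivation:
Old value at index 3: 37
New value at index 3: -18
Delta = -18 - 37 = -55
New sum = old_sum + delta = 169 + (-55) = 114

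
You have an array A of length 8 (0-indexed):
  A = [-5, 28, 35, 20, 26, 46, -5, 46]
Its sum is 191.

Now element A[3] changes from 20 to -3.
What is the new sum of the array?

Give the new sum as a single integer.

Answer: 168

Derivation:
Old value at index 3: 20
New value at index 3: -3
Delta = -3 - 20 = -23
New sum = old_sum + delta = 191 + (-23) = 168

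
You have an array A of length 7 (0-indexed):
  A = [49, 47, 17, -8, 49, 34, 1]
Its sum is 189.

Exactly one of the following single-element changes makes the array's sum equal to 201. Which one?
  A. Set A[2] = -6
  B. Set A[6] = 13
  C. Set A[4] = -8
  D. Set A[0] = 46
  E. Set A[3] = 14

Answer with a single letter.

Answer: B

Derivation:
Option A: A[2] 17->-6, delta=-23, new_sum=189+(-23)=166
Option B: A[6] 1->13, delta=12, new_sum=189+(12)=201 <-- matches target
Option C: A[4] 49->-8, delta=-57, new_sum=189+(-57)=132
Option D: A[0] 49->46, delta=-3, new_sum=189+(-3)=186
Option E: A[3] -8->14, delta=22, new_sum=189+(22)=211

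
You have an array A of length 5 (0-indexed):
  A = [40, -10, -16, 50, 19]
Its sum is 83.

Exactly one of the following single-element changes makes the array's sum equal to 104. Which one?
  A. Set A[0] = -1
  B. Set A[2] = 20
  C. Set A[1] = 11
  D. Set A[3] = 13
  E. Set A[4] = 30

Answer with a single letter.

Answer: C

Derivation:
Option A: A[0] 40->-1, delta=-41, new_sum=83+(-41)=42
Option B: A[2] -16->20, delta=36, new_sum=83+(36)=119
Option C: A[1] -10->11, delta=21, new_sum=83+(21)=104 <-- matches target
Option D: A[3] 50->13, delta=-37, new_sum=83+(-37)=46
Option E: A[4] 19->30, delta=11, new_sum=83+(11)=94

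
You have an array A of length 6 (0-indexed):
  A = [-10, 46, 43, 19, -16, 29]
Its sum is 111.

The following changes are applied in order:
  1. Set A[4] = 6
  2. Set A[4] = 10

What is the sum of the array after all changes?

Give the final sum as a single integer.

Initial sum: 111
Change 1: A[4] -16 -> 6, delta = 22, sum = 133
Change 2: A[4] 6 -> 10, delta = 4, sum = 137

Answer: 137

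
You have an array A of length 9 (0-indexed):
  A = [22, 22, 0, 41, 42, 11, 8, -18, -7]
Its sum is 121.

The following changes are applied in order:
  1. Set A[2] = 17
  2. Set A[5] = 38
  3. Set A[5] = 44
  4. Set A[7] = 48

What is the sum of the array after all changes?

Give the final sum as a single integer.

Initial sum: 121
Change 1: A[2] 0 -> 17, delta = 17, sum = 138
Change 2: A[5] 11 -> 38, delta = 27, sum = 165
Change 3: A[5] 38 -> 44, delta = 6, sum = 171
Change 4: A[7] -18 -> 48, delta = 66, sum = 237

Answer: 237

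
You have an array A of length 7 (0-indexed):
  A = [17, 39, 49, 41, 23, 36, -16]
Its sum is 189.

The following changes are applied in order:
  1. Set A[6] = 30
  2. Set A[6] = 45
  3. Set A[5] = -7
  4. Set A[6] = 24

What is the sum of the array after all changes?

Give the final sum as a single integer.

Initial sum: 189
Change 1: A[6] -16 -> 30, delta = 46, sum = 235
Change 2: A[6] 30 -> 45, delta = 15, sum = 250
Change 3: A[5] 36 -> -7, delta = -43, sum = 207
Change 4: A[6] 45 -> 24, delta = -21, sum = 186

Answer: 186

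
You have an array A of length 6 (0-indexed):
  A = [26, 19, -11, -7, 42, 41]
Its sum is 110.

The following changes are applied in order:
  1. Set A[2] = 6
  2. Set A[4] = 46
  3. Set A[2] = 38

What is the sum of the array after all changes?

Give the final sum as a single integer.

Initial sum: 110
Change 1: A[2] -11 -> 6, delta = 17, sum = 127
Change 2: A[4] 42 -> 46, delta = 4, sum = 131
Change 3: A[2] 6 -> 38, delta = 32, sum = 163

Answer: 163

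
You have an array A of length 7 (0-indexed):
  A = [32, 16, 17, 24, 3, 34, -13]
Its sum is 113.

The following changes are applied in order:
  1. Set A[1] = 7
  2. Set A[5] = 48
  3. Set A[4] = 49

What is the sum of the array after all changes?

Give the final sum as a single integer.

Answer: 164

Derivation:
Initial sum: 113
Change 1: A[1] 16 -> 7, delta = -9, sum = 104
Change 2: A[5] 34 -> 48, delta = 14, sum = 118
Change 3: A[4] 3 -> 49, delta = 46, sum = 164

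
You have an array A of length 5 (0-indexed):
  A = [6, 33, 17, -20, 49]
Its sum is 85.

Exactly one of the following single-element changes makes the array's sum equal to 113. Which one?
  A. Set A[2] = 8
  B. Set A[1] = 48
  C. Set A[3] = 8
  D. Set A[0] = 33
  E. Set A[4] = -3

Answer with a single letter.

Answer: C

Derivation:
Option A: A[2] 17->8, delta=-9, new_sum=85+(-9)=76
Option B: A[1] 33->48, delta=15, new_sum=85+(15)=100
Option C: A[3] -20->8, delta=28, new_sum=85+(28)=113 <-- matches target
Option D: A[0] 6->33, delta=27, new_sum=85+(27)=112
Option E: A[4] 49->-3, delta=-52, new_sum=85+(-52)=33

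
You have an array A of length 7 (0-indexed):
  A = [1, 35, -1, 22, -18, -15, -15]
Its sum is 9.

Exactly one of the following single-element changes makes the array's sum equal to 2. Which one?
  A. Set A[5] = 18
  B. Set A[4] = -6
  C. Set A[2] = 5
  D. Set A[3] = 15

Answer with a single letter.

Option A: A[5] -15->18, delta=33, new_sum=9+(33)=42
Option B: A[4] -18->-6, delta=12, new_sum=9+(12)=21
Option C: A[2] -1->5, delta=6, new_sum=9+(6)=15
Option D: A[3] 22->15, delta=-7, new_sum=9+(-7)=2 <-- matches target

Answer: D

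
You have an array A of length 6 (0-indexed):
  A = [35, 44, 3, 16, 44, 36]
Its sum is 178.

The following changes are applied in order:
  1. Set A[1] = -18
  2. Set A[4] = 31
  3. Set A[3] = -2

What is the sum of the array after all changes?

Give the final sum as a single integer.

Initial sum: 178
Change 1: A[1] 44 -> -18, delta = -62, sum = 116
Change 2: A[4] 44 -> 31, delta = -13, sum = 103
Change 3: A[3] 16 -> -2, delta = -18, sum = 85

Answer: 85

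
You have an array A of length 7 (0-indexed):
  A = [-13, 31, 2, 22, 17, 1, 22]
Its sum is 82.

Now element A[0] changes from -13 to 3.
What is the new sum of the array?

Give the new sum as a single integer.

Old value at index 0: -13
New value at index 0: 3
Delta = 3 - -13 = 16
New sum = old_sum + delta = 82 + (16) = 98

Answer: 98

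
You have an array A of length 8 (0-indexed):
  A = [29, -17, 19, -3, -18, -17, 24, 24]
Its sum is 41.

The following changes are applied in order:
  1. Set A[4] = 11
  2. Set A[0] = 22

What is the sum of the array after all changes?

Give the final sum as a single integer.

Answer: 63

Derivation:
Initial sum: 41
Change 1: A[4] -18 -> 11, delta = 29, sum = 70
Change 2: A[0] 29 -> 22, delta = -7, sum = 63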